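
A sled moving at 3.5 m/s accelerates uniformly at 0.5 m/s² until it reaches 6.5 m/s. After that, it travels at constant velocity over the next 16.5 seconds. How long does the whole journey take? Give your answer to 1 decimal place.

Phase 1 (accelerating): v₀ = 3.50 m/s, a = 0.5 m/s².
v = v₀ + at → t = (6.5 − 3.50) / 0.5 = 6.00 s
v² = v₀² + 2aΔx → Δx = (6.5² − 3.50²)/(2·0.5) = 30.0 m

Phase 2 (constant speed): v₀ = 6.50 m/s, a = 0 m/s².
v = v₀ + at = 6.50 + (0)(16.5) = 6.50 m/s
Δx = v₀t + ½at² = 6.50·16.5 + 0.5·0·16.5² = 107 m
Total time = 6.00 + 16.5 = 22.5 s

22.5 s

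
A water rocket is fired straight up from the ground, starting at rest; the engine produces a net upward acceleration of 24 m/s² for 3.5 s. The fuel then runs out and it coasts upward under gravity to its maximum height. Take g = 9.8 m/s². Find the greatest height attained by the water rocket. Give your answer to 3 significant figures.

507 m

Phase 1 (powered ascent): v₀ = 0 m/s, a = 24 m/s².
v = v₀ + at = 0 + (24)(3.5) = 84.0 m/s
Δx = v₀t + ½at² = 0·3.5 + 0.5·24·3.5² = 147 m

Phase 2 (coasting upward): v₀ = 84.0 m/s, a = -9.8 m/s².
v = v₀ + at → t = (0 − 84.0) / -9.8 = 8.57 s
v² = v₀² + 2aΔx → Δx = (0² − 84.0²)/(2·-9.8) = 360 m
Maximum height = 147 + 360 = 507 m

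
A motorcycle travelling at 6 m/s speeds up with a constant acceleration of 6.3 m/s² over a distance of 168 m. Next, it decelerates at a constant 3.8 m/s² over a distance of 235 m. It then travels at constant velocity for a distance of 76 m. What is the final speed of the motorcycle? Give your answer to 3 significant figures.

Phase 1 (accelerating): v₀ = 6.00 m/s, a = 6.3 m/s².
v² = v₀² + 2aΔx = 6.00² + 2·6.3·168 = 2150 → v = 46.4 m/s
t = (v − v₀)/a = (46.4 − 6.00)/6.3 = 6.41 s

Phase 2 (decelerating): v₀ = 46.4 m/s, a = -3.8 m/s².
v² = v₀² + 2aΔx = 46.4² + 2·-3.8·235 = 367 → v = 19.2 m/s
t = (v − v₀)/a = (19.2 − 46.4)/-3.8 = 7.17 s

Phase 3 (constant speed): v₀ = 19.2 m/s, a = 0 m/s².
Constant speed: t = d/v = 76/19.2 = 3.97 s
Final speed = 19.2 m/s

19.2 m/s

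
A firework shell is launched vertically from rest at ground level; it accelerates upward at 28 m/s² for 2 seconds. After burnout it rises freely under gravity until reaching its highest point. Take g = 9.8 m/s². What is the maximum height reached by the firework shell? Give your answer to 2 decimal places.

Phase 1 (powered ascent): v₀ = 0 m/s, a = 28 m/s².
v = v₀ + at = 0 + (28)(2) = 56.0 m/s
Δx = v₀t + ½at² = 0·2 + 0.5·28·2² = 56.0 m

Phase 2 (coasting upward): v₀ = 56.0 m/s, a = -9.8 m/s².
v = v₀ + at → t = (0 − 56.0) / -9.8 = 5.71 s
v² = v₀² + 2aΔx → Δx = (0² − 56.0²)/(2·-9.8) = 160 m
Maximum height = 56.0 + 160 = 216 m

216.00 m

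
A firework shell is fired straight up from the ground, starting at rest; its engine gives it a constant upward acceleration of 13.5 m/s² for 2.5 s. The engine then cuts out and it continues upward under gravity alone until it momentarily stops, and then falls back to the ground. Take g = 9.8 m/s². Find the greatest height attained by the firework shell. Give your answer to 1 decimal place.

100.3 m

Phase 1 (powered ascent): v₀ = 0 m/s, a = 13.5 m/s².
v = v₀ + at = 0 + (13.5)(2.5) = 33.8 m/s
Δx = v₀t + ½at² = 0·2.5 + 0.5·13.5·2.5² = 42.2 m

Phase 2 (coasting upward): v₀ = 33.8 m/s, a = -9.8 m/s².
v = v₀ + at → t = (0 − 33.8) / -9.8 = 3.44 s
v² = v₀² + 2aΔx → Δx = (0² − 33.8²)/(2·-9.8) = 58.1 m
Maximum height = 42.2 + 58.1 = 100 m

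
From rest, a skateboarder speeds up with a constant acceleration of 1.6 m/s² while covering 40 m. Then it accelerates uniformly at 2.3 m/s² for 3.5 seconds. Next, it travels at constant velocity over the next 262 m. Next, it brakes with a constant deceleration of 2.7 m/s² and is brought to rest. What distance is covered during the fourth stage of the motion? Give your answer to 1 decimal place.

Phase 1 (accelerating): v₀ = 0 m/s, a = 1.6 m/s².
v² = v₀² + 2aΔx = 0² + 2·1.6·40 = 128 → v = 11.3 m/s
t = (v − v₀)/a = (11.3 − 0)/1.6 = 7.07 s

Phase 2 (accelerating): v₀ = 11.3 m/s, a = 2.3 m/s².
v = v₀ + at = 11.3 + (2.3)(3.5) = 19.4 m/s
Δx = v₀t + ½at² = 11.3·3.5 + 0.5·2.3·3.5² = 53.7 m

Phase 3 (constant speed): v₀ = 19.4 m/s, a = 0 m/s².
Constant speed: t = d/v = 262/19.4 = 13.5 s

Phase 4 (decelerating): v₀ = 19.4 m/s, a = -2.7 m/s².
v = v₀ + at → t = (0 − 19.4) / -2.7 = 7.17 s
v² = v₀² + 2aΔx → Δx = (0² − 19.4²)/(2·-2.7) = 69.4 m
Distance in phase 4 = 69.4 m

69.4 m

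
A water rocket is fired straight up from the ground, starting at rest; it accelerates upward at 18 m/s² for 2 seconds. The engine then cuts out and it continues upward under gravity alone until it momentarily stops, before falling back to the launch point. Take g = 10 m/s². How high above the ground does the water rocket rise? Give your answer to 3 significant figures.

Phase 1 (powered ascent): v₀ = 0 m/s, a = 18 m/s².
v = v₀ + at = 0 + (18)(2) = 36.0 m/s
Δx = v₀t + ½at² = 0·2 + 0.5·18·2² = 36.0 m

Phase 2 (coasting upward): v₀ = 36.0 m/s, a = -10 m/s².
v = v₀ + at → t = (0 − 36.0) / -10 = 3.60 s
v² = v₀² + 2aΔx → Δx = (0² − 36.0²)/(2·-10) = 64.8 m
Maximum height = 36.0 + 64.8 = 101 m

101 m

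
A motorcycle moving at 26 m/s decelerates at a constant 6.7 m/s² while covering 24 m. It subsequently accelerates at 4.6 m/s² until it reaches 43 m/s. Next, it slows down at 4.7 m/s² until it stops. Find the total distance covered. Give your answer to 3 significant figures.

Phase 1 (decelerating): v₀ = 26.0 m/s, a = -6.7 m/s².
v² = v₀² + 2aΔx = 26.0² + 2·-6.7·24 = 354 → v = 18.8 m/s
t = (v − v₀)/a = (18.8 − 26.0)/-6.7 = 1.07 s

Phase 2 (accelerating): v₀ = 18.8 m/s, a = 4.6 m/s².
v = v₀ + at → t = (43 − 18.8) / 4.6 = 5.26 s
v² = v₀² + 2aΔx → Δx = (43² − 18.8²)/(2·4.6) = 162 m

Phase 3 (decelerating): v₀ = 43.0 m/s, a = -4.7 m/s².
v = v₀ + at → t = (0 − 43.0) / -4.7 = 9.15 s
v² = v₀² + 2aΔx → Δx = (0² − 43.0²)/(2·-4.7) = 197 m
Total distance = 24.0 + 162 + 197 = 383 m

383 m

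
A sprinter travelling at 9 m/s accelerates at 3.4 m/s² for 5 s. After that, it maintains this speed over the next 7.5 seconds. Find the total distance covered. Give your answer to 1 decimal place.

Phase 1 (accelerating): v₀ = 9.00 m/s, a = 3.4 m/s².
v = v₀ + at = 9.00 + (3.4)(5) = 26.0 m/s
Δx = v₀t + ½at² = 9.00·5 + 0.5·3.4·5² = 87.5 m

Phase 2 (constant speed): v₀ = 26.0 m/s, a = 0 m/s².
v = v₀ + at = 26.0 + (0)(7.5) = 26.0 m/s
Δx = v₀t + ½at² = 26.0·7.5 + 0.5·0·7.5² = 195 m
Total distance = 87.5 + 195 = 282 m

282.5 m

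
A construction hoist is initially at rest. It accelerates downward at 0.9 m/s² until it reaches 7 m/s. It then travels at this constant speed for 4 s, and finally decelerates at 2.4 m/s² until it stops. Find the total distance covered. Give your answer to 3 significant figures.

Phase 1 (accelerating): v₀ = 0 m/s, a = 0.9 m/s².
v = v₀ + at → t = (7 − 0) / 0.9 = 7.78 s
v² = v₀² + 2aΔx → Δx = (7² − 0²)/(2·0.9) = 27.2 m

Phase 2 (constant speed): v₀ = 7.00 m/s, a = 0 m/s².
v = v₀ + at = 7.00 + (0)(4) = 7.00 m/s
Δx = v₀t + ½at² = 7.00·4 + 0.5·0·4² = 28.0 m

Phase 3 (decelerating): v₀ = 7.00 m/s, a = -2.4 m/s².
v = v₀ + at → t = (0 − 7.00) / -2.4 = 2.92 s
v² = v₀² + 2aΔx → Δx = (0² − 7.00²)/(2·-2.4) = 10.2 m
Total distance = 27.2 + 28.0 + 10.2 = 65.4 m

65.4 m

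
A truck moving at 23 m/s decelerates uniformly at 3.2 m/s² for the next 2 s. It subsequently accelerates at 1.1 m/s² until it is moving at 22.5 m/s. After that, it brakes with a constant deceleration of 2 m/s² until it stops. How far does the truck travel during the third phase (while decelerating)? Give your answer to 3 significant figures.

Phase 1 (decelerating): v₀ = 23.0 m/s, a = -3.2 m/s².
v = v₀ + at = 23.0 + (-3.2)(2) = 16.6 m/s
Δx = v₀t + ½at² = 23.0·2 + 0.5·-3.2·2² = 39.6 m

Phase 2 (accelerating): v₀ = 16.6 m/s, a = 1.1 m/s².
v = v₀ + at → t = (22.5 − 16.6) / 1.1 = 5.36 s
v² = v₀² + 2aΔx → Δx = (22.5² − 16.6²)/(2·1.1) = 105 m

Phase 3 (decelerating): v₀ = 22.5 m/s, a = -2 m/s².
v = v₀ + at → t = (0 − 22.5) / -2 = 11.2 s
v² = v₀² + 2aΔx → Δx = (0² − 22.5²)/(2·-2) = 127 m
Distance in phase 3 = 127 m

127 m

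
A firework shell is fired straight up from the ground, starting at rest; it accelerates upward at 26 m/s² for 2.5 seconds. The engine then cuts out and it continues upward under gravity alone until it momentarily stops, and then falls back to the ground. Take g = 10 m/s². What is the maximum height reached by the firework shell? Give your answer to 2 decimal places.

292.50 m

Phase 1 (powered ascent): v₀ = 0 m/s, a = 26 m/s².
v = v₀ + at = 0 + (26)(2.5) = 65.0 m/s
Δx = v₀t + ½at² = 0·2.5 + 0.5·26·2.5² = 81.2 m

Phase 2 (coasting upward): v₀ = 65.0 m/s, a = -10 m/s².
v = v₀ + at → t = (0 − 65.0) / -10 = 6.50 s
v² = v₀² + 2aΔx → Δx = (0² − 65.0²)/(2·-10) = 211 m
Maximum height = 81.2 + 211 = 292 m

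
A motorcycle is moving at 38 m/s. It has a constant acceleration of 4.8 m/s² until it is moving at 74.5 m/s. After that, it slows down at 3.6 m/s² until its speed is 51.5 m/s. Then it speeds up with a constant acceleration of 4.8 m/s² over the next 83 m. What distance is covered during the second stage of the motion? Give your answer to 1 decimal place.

Phase 1 (accelerating): v₀ = 38.0 m/s, a = 4.8 m/s².
v = v₀ + at → t = (74.5 − 38.0) / 4.8 = 7.60 s
v² = v₀² + 2aΔx → Δx = (74.5² − 38.0²)/(2·4.8) = 428 m

Phase 2 (decelerating): v₀ = 74.5 m/s, a = -3.6 m/s².
v = v₀ + at → t = (51.5 − 74.5) / -3.6 = 6.39 s
v² = v₀² + 2aΔx → Δx = (51.5² − 74.5²)/(2·-3.6) = 402 m
Distance in phase 2 = 402 m

402.5 m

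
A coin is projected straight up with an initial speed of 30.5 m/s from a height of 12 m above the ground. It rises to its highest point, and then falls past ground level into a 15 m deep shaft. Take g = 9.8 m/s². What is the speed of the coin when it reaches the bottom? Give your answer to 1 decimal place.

Phase 1 (rising): v₀ = 30.5 m/s, a = -9.8 m/s².
v = v₀ + at → t = (0 − 30.5) / -9.8 = 3.11 s
v² = v₀² + 2aΔx → Δx = (0² − 30.5²)/(2·-9.8) = 47.5 m

Phase 2 (falling): v₀ = 0 m/s, a = -9.8 m/s².
Falls 74.5 m from rest: t = √(2·74.5/9.8) = 3.90 s; v = g·t = 38.2 m/s.
Final speed = 38.2 m/s

38.2 m/s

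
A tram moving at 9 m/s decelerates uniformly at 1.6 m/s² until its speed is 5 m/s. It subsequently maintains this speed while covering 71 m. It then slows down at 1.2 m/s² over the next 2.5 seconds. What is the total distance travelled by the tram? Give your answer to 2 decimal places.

Phase 1 (decelerating): v₀ = 9.00 m/s, a = -1.6 m/s².
v = v₀ + at → t = (5 − 9.00) / -1.6 = 2.50 s
v² = v₀² + 2aΔx → Δx = (5² − 9.00²)/(2·-1.6) = 17.5 m

Phase 2 (constant speed): v₀ = 5.00 m/s, a = 0 m/s².
Constant speed: t = d/v = 71/5.00 = 14.2 s

Phase 3 (decelerating): v₀ = 5.00 m/s, a = -1.2 m/s².
v = v₀ + at = 5.00 + (-1.2)(2.5) = 2.00 m/s
Δx = v₀t + ½at² = 5.00·2.5 + 0.5·-1.2·2.5² = 8.75 m
Total distance = 17.5 + 71.0 + 8.75 = 97.2 m

97.25 m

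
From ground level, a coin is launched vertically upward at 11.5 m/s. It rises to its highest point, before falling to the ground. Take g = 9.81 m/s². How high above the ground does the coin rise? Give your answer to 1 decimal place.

Phase 1 (rising): v₀ = 11.5 m/s, a = -9.81 m/s².
v = v₀ + at → t = (0 − 11.5) / -9.81 = 1.17 s
v² = v₀² + 2aΔx → Δx = (0² − 11.5²)/(2·-9.81) = 6.74 m
Maximum height = 6.74 m

6.7 m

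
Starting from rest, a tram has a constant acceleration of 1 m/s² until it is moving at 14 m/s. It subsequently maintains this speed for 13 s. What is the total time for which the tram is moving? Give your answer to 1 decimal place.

Phase 1 (accelerating): v₀ = 0 m/s, a = 1 m/s².
v = v₀ + at → t = (14 − 0) / 1 = 14.0 s
v² = v₀² + 2aΔx → Δx = (14² − 0²)/(2·1) = 98.0 m

Phase 2 (constant speed): v₀ = 14.0 m/s, a = 0 m/s².
v = v₀ + at = 14.0 + (0)(13) = 14.0 m/s
Δx = v₀t + ½at² = 14.0·13 + 0.5·0·13² = 182 m
Total time = 14.0 + 13.0 = 27.0 s

27.0 s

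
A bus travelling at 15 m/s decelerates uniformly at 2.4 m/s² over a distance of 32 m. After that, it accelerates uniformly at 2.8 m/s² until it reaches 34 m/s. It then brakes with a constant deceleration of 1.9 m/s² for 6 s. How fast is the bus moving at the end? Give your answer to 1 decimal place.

Phase 1 (decelerating): v₀ = 15.0 m/s, a = -2.4 m/s².
v² = v₀² + 2aΔx = 15.0² + 2·-2.4·32 = 71.4 → v = 8.45 m/s
t = (v − v₀)/a = (8.45 − 15.0)/-2.4 = 2.73 s

Phase 2 (accelerating): v₀ = 8.45 m/s, a = 2.8 m/s².
v = v₀ + at → t = (34 − 8.45) / 2.8 = 9.13 s
v² = v₀² + 2aΔx → Δx = (34² − 8.45²)/(2·2.8) = 194 m

Phase 3 (decelerating): v₀ = 34.0 m/s, a = -1.9 m/s².
v = v₀ + at = 34.0 + (-1.9)(6) = 22.6 m/s
Δx = v₀t + ½at² = 34.0·6 + 0.5·-1.9·6² = 170 m
Final speed = 22.6 m/s

22.6 m/s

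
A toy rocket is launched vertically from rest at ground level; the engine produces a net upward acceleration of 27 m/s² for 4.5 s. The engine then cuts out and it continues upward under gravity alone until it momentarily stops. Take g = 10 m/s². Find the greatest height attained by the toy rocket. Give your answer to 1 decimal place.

1011.5 m

Phase 1 (powered ascent): v₀ = 0 m/s, a = 27 m/s².
v = v₀ + at = 0 + (27)(4.5) = 122 m/s
Δx = v₀t + ½at² = 0·4.5 + 0.5·27·4.5² = 273 m

Phase 2 (coasting upward): v₀ = 122 m/s, a = -10 m/s².
v = v₀ + at → t = (0 − 122) / -10 = 12.2 s
v² = v₀² + 2aΔx → Δx = (0² − 122²)/(2·-10) = 738 m
Maximum height = 273 + 738 = 1010 m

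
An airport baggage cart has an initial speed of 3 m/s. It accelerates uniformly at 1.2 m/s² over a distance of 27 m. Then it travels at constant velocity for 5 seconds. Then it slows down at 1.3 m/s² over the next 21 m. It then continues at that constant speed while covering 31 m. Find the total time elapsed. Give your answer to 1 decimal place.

20.0 s

Phase 1 (accelerating): v₀ = 3.00 m/s, a = 1.2 m/s².
v² = v₀² + 2aΔx = 3.00² + 2·1.2·27 = 73.8 → v = 8.59 m/s
t = (v − v₀)/a = (8.59 − 3.00)/1.2 = 4.66 s

Phase 2 (constant speed): v₀ = 8.59 m/s, a = 0 m/s².
v = v₀ + at = 8.59 + (0)(5) = 8.59 m/s
Δx = v₀t + ½at² = 8.59·5 + 0.5·0·5² = 43.0 m

Phase 3 (decelerating): v₀ = 8.59 m/s, a = -1.3 m/s².
v² = v₀² + 2aΔx = 8.59² + 2·-1.3·21 = 19.2 → v = 4.38 m/s
t = (v − v₀)/a = (4.38 − 8.59)/-1.3 = 3.24 s

Phase 4 (constant speed): v₀ = 4.38 m/s, a = 0 m/s².
Constant speed: t = d/v = 31/4.38 = 7.07 s
Total time = 4.66 + 5.00 + 3.24 + 7.07 = 20.0 s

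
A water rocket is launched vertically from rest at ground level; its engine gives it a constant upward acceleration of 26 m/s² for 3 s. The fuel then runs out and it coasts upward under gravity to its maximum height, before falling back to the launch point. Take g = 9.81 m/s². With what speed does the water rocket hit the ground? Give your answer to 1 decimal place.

Phase 1 (powered ascent): v₀ = 0 m/s, a = 26 m/s².
v = v₀ + at = 0 + (26)(3) = 78.0 m/s
Δx = v₀t + ½at² = 0·3 + 0.5·26·3² = 117 m

Phase 2 (coasting upward): v₀ = 78.0 m/s, a = -9.81 m/s².
v = v₀ + at → t = (0 − 78.0) / -9.81 = 7.95 s
v² = v₀² + 2aΔx → Δx = (0² − 78.0²)/(2·-9.81) = 310 m

Phase 3 (free fall): v₀ = 0 m/s, a = -9.81 m/s².
Falls 427 m from rest: t = √(2·427/9.81) = 9.33 s; v = g·t = 91.5 m/s.
Impact speed = 91.5 m/s

91.5 m/s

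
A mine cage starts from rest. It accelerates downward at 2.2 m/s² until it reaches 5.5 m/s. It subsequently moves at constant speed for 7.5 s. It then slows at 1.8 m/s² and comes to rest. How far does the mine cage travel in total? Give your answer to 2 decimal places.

56.53 m

Phase 1 (accelerating): v₀ = 0 m/s, a = 2.2 m/s².
v = v₀ + at → t = (5.5 − 0) / 2.2 = 2.50 s
v² = v₀² + 2aΔx → Δx = (5.5² − 0²)/(2·2.2) = 6.87 m

Phase 2 (constant speed): v₀ = 5.50 m/s, a = 0 m/s².
v = v₀ + at = 5.50 + (0)(7.5) = 5.50 m/s
Δx = v₀t + ½at² = 5.50·7.5 + 0.5·0·7.5² = 41.2 m

Phase 3 (decelerating): v₀ = 5.50 m/s, a = -1.8 m/s².
v = v₀ + at → t = (0 − 5.50) / -1.8 = 3.06 s
v² = v₀² + 2aΔx → Δx = (0² − 5.50²)/(2·-1.8) = 8.40 m
Total distance = 6.87 + 41.2 + 8.40 = 56.5 m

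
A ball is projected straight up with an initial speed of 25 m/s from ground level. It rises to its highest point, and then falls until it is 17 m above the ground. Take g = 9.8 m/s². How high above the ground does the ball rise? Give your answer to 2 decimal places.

31.89 m

Phase 1 (rising): v₀ = 25.0 m/s, a = -9.8 m/s².
v = v₀ + at → t = (0 − 25.0) / -9.8 = 2.55 s
v² = v₀² + 2aΔx → Δx = (0² − 25.0²)/(2·-9.8) = 31.9 m
Maximum height = 31.9 m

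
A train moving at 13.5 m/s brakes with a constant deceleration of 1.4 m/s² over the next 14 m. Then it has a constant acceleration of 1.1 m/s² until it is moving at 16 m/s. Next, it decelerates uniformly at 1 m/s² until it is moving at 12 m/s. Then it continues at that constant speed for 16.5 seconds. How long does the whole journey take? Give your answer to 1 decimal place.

Phase 1 (decelerating): v₀ = 13.5 m/s, a = -1.4 m/s².
v² = v₀² + 2aΔx = 13.5² + 2·-1.4·14 = 143 → v = 12.0 m/s
t = (v − v₀)/a = (12.0 − 13.5)/-1.4 = 1.10 s

Phase 2 (accelerating): v₀ = 12.0 m/s, a = 1.1 m/s².
v = v₀ + at → t = (16 − 12.0) / 1.1 = 3.67 s
v² = v₀² + 2aΔx → Δx = (16² − 12.0²)/(2·1.1) = 51.3 m

Phase 3 (decelerating): v₀ = 16.0 m/s, a = -1 m/s².
v = v₀ + at → t = (12 − 16.0) / -1 = 4.00 s
v² = v₀² + 2aΔx → Δx = (12² − 16.0²)/(2·-1) = 56.0 m

Phase 4 (constant speed): v₀ = 12.0 m/s, a = 0 m/s².
v = v₀ + at = 12.0 + (0)(16.5) = 12.0 m/s
Δx = v₀t + ½at² = 12.0·16.5 + 0.5·0·16.5² = 198 m
Total time = 1.10 + 3.67 + 4.00 + 16.5 = 25.3 s

25.3 s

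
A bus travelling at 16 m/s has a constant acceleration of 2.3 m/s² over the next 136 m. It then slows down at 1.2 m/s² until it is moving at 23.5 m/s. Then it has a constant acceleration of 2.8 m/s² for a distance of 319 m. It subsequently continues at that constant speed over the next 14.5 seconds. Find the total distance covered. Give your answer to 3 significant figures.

1290 m

Phase 1 (accelerating): v₀ = 16.0 m/s, a = 2.3 m/s².
v² = v₀² + 2aΔx = 16.0² + 2·2.3·136 = 882 → v = 29.7 m/s
t = (v − v₀)/a = (29.7 − 16.0)/2.3 = 5.95 s

Phase 2 (decelerating): v₀ = 29.7 m/s, a = -1.2 m/s².
v = v₀ + at → t = (23.5 − 29.7) / -1.2 = 5.16 s
v² = v₀² + 2aΔx → Δx = (23.5² − 29.7²)/(2·-1.2) = 137 m

Phase 3 (accelerating): v₀ = 23.5 m/s, a = 2.8 m/s².
v² = v₀² + 2aΔx = 23.5² + 2·2.8·319 = 2340 → v = 48.4 m/s
t = (v − v₀)/a = (48.4 − 23.5)/2.8 = 8.88 s

Phase 4 (constant speed): v₀ = 48.4 m/s, a = 0 m/s².
v = v₀ + at = 48.4 + (0)(14.5) = 48.4 m/s
Δx = v₀t + ½at² = 48.4·14.5 + 0.5·0·14.5² = 701 m
Total distance = 136 + 137 + 319 + 701 = 1290 m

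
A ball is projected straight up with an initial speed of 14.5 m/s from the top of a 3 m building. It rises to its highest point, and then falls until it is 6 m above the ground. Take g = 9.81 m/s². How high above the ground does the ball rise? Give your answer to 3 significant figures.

13.7 m

Phase 1 (rising): v₀ = 14.5 m/s, a = -9.81 m/s².
v = v₀ + at → t = (0 − 14.5) / -9.81 = 1.48 s
v² = v₀² + 2aΔx → Δx = (0² − 14.5²)/(2·-9.81) = 10.7 m
Maximum height = 3 + 10.7 = 13.7 m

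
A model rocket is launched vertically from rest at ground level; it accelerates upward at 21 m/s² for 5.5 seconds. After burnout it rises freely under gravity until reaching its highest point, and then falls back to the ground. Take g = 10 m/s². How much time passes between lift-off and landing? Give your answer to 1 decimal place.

Phase 1 (powered ascent): v₀ = 0 m/s, a = 21 m/s².
v = v₀ + at = 0 + (21)(5.5) = 116 m/s
Δx = v₀t + ½at² = 0·5.5 + 0.5·21·5.5² = 318 m

Phase 2 (coasting upward): v₀ = 116 m/s, a = -10 m/s².
v = v₀ + at → t = (0 − 116) / -10 = 11.6 s
v² = v₀² + 2aΔx → Δx = (0² − 116²)/(2·-10) = 667 m

Phase 3 (free fall): v₀ = 0 m/s, a = -10 m/s².
Falls 985 m from rest: t = √(2·985/10) = 14.0 s; v = g·t = 140 m/s.
Total time = 5.50 + 11.6 + 14.0 = 31.1 s

31.1 s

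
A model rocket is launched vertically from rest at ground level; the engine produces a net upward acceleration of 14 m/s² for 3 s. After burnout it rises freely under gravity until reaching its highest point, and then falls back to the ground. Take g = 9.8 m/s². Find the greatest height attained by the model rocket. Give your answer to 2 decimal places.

153.00 m

Phase 1 (powered ascent): v₀ = 0 m/s, a = 14 m/s².
v = v₀ + at = 0 + (14)(3) = 42.0 m/s
Δx = v₀t + ½at² = 0·3 + 0.5·14·3² = 63.0 m

Phase 2 (coasting upward): v₀ = 42.0 m/s, a = -9.8 m/s².
v = v₀ + at → t = (0 − 42.0) / -9.8 = 4.29 s
v² = v₀² + 2aΔx → Δx = (0² − 42.0²)/(2·-9.8) = 90.0 m
Maximum height = 63.0 + 90.0 = 153 m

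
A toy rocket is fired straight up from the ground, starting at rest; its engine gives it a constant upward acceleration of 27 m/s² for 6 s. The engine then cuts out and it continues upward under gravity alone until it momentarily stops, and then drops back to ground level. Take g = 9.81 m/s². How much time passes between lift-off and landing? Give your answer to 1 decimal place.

41.8 s

Phase 1 (powered ascent): v₀ = 0 m/s, a = 27 m/s².
v = v₀ + at = 0 + (27)(6) = 162 m/s
Δx = v₀t + ½at² = 0·6 + 0.5·27·6² = 486 m

Phase 2 (coasting upward): v₀ = 162 m/s, a = -9.81 m/s².
v = v₀ + at → t = (0 − 162) / -9.81 = 16.5 s
v² = v₀² + 2aΔx → Δx = (0² − 162²)/(2·-9.81) = 1340 m

Phase 3 (free fall): v₀ = 0 m/s, a = -9.81 m/s².
Falls 1820 m from rest: t = √(2·1820/9.81) = 19.3 s; v = g·t = 189 m/s.
Total time = 6.00 + 16.5 + 19.3 = 41.8 s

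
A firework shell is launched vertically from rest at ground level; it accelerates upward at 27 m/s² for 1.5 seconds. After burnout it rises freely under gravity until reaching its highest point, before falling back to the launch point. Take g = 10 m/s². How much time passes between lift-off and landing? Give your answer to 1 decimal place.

10.3 s

Phase 1 (powered ascent): v₀ = 0 m/s, a = 27 m/s².
v = v₀ + at = 0 + (27)(1.5) = 40.5 m/s
Δx = v₀t + ½at² = 0·1.5 + 0.5·27·1.5² = 30.4 m

Phase 2 (coasting upward): v₀ = 40.5 m/s, a = -10 m/s².
v = v₀ + at → t = (0 − 40.5) / -10 = 4.05 s
v² = v₀² + 2aΔx → Δx = (0² − 40.5²)/(2·-10) = 82.0 m

Phase 3 (free fall): v₀ = 0 m/s, a = -10 m/s².
Falls 112 m from rest: t = √(2·112/10) = 4.74 s; v = g·t = 47.4 m/s.
Total time = 1.50 + 4.05 + 4.74 = 10.3 s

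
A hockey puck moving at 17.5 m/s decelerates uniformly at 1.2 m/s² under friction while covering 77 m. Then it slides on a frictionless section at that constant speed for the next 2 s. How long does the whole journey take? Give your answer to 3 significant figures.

7.40 s

Phase 1 (decelerating): v₀ = 17.5 m/s, a = -1.2 m/s².
v² = v₀² + 2aΔx = 17.5² + 2·-1.2·77 = 121 → v = 11.0 m/s
t = (v − v₀)/a = (11.0 − 17.5)/-1.2 = 5.40 s

Phase 2 (constant speed): v₀ = 11.0 m/s, a = 0 m/s².
v = v₀ + at = 11.0 + (0)(2) = 11.0 m/s
Δx = v₀t + ½at² = 11.0·2 + 0.5·0·2² = 22.0 m
Total time = 5.40 + 2.00 = 7.40 s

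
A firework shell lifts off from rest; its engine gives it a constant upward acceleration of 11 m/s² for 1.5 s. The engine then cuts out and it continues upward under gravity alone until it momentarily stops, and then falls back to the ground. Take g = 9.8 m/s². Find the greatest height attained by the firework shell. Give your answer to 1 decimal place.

26.3 m

Phase 1 (powered ascent): v₀ = 0 m/s, a = 11 m/s².
v = v₀ + at = 0 + (11)(1.5) = 16.5 m/s
Δx = v₀t + ½at² = 0·1.5 + 0.5·11·1.5² = 12.4 m

Phase 2 (coasting upward): v₀ = 16.5 m/s, a = -9.8 m/s².
v = v₀ + at → t = (0 − 16.5) / -9.8 = 1.68 s
v² = v₀² + 2aΔx → Δx = (0² − 16.5²)/(2·-9.8) = 13.9 m
Maximum height = 12.4 + 13.9 = 26.3 m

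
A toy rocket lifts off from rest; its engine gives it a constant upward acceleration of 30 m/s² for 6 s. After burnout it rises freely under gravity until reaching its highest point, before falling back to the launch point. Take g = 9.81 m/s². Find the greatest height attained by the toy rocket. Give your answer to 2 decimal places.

2191.38 m

Phase 1 (powered ascent): v₀ = 0 m/s, a = 30 m/s².
v = v₀ + at = 0 + (30)(6) = 180 m/s
Δx = v₀t + ½at² = 0·6 + 0.5·30·6² = 540 m

Phase 2 (coasting upward): v₀ = 180 m/s, a = -9.81 m/s².
v = v₀ + at → t = (0 − 180) / -9.81 = 18.3 s
v² = v₀² + 2aΔx → Δx = (0² − 180²)/(2·-9.81) = 1650 m
Maximum height = 540 + 1650 = 2190 m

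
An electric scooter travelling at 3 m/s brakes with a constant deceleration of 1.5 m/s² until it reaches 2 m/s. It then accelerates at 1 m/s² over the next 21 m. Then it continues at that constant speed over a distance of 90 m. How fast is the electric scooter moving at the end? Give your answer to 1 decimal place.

6.8 m/s

Phase 1 (decelerating): v₀ = 3.00 m/s, a = -1.5 m/s².
v = v₀ + at → t = (2 − 3.00) / -1.5 = 0.667 s
v² = v₀² + 2aΔx → Δx = (2² − 3.00²)/(2·-1.5) = 1.67 m

Phase 2 (accelerating): v₀ = 2.00 m/s, a = 1 m/s².
v² = v₀² + 2aΔx = 2.00² + 2·1·21 = 46.0 → v = 6.78 m/s
t = (v − v₀)/a = (6.78 − 2.00)/1 = 4.78 s

Phase 3 (constant speed): v₀ = 6.78 m/s, a = 0 m/s².
Constant speed: t = d/v = 90/6.78 = 13.3 s
Final speed = 6.78 m/s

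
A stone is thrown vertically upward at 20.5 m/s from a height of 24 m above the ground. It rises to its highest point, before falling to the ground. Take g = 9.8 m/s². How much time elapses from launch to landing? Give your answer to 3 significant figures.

Phase 1 (rising): v₀ = 20.5 m/s, a = -9.8 m/s².
v = v₀ + at → t = (0 − 20.5) / -9.8 = 2.09 s
v² = v₀² + 2aΔx → Δx = (0² − 20.5²)/(2·-9.8) = 21.4 m

Phase 2 (falling): v₀ = 0 m/s, a = -9.8 m/s².
Falls 45.4 m from rest: t = √(2·45.4/9.8) = 3.05 s; v = g·t = 29.8 m/s.
Total time = 2.09 + 3.05 = 5.14 s

5.14 s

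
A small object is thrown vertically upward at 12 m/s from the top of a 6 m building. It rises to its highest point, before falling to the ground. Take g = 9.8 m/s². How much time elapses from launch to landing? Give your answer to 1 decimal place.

Phase 1 (rising): v₀ = 12.0 m/s, a = -9.8 m/s².
v = v₀ + at → t = (0 − 12.0) / -9.8 = 1.22 s
v² = v₀² + 2aΔx → Δx = (0² − 12.0²)/(2·-9.8) = 7.35 m

Phase 2 (falling): v₀ = 0 m/s, a = -9.8 m/s².
Falls 13.3 m from rest: t = √(2·13.3/9.8) = 1.65 s; v = g·t = 16.2 m/s.
Total time = 1.22 + 1.65 = 2.87 s

2.9 s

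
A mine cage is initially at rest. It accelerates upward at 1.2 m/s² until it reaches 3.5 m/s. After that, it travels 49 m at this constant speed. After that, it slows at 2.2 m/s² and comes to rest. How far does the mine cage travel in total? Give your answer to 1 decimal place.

Phase 1 (accelerating): v₀ = 0 m/s, a = 1.2 m/s².
v = v₀ + at → t = (3.5 − 0) / 1.2 = 2.92 s
v² = v₀² + 2aΔx → Δx = (3.5² − 0²)/(2·1.2) = 5.10 m

Phase 2 (constant speed): v₀ = 3.50 m/s, a = 0 m/s².
Constant speed: t = d/v = 49/3.50 = 14.0 s

Phase 3 (decelerating): v₀ = 3.50 m/s, a = -2.2 m/s².
v = v₀ + at → t = (0 − 3.50) / -2.2 = 1.59 s
v² = v₀² + 2aΔx → Δx = (0² − 3.50²)/(2·-2.2) = 2.78 m
Total distance = 5.10 + 49.0 + 2.78 = 56.9 m

56.9 m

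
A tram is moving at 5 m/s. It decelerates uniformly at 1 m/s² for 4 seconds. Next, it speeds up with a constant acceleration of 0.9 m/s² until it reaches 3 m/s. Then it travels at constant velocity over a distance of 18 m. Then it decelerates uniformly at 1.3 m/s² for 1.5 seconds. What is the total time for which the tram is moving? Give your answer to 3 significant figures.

Phase 1 (decelerating): v₀ = 5.00 m/s, a = -1 m/s².
v = v₀ + at = 5.00 + (-1)(4) = 1.00 m/s
Δx = v₀t + ½at² = 5.00·4 + 0.5·-1·4² = 12.0 m

Phase 2 (accelerating): v₀ = 1.00 m/s, a = 0.9 m/s².
v = v₀ + at → t = (3 − 1.00) / 0.9 = 2.22 s
v² = v₀² + 2aΔx → Δx = (3² − 1.00²)/(2·0.9) = 4.44 m

Phase 3 (constant speed): v₀ = 3.00 m/s, a = 0 m/s².
Constant speed: t = d/v = 18/3.00 = 6.00 s

Phase 4 (decelerating): v₀ = 3.00 m/s, a = -1.3 m/s².
v = v₀ + at = 3.00 + (-1.3)(1.5) = 1.05 m/s
Δx = v₀t + ½at² = 3.00·1.5 + 0.5·-1.3·1.5² = 3.04 m
Total time = 4.00 + 2.22 + 6.00 + 1.50 = 13.7 s

13.7 s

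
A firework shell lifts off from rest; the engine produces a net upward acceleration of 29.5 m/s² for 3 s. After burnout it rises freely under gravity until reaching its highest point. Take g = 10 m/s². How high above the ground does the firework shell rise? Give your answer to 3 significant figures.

Phase 1 (powered ascent): v₀ = 0 m/s, a = 29.5 m/s².
v = v₀ + at = 0 + (29.5)(3) = 88.5 m/s
Δx = v₀t + ½at² = 0·3 + 0.5·29.5·3² = 133 m

Phase 2 (coasting upward): v₀ = 88.5 m/s, a = -10 m/s².
v = v₀ + at → t = (0 − 88.5) / -10 = 8.85 s
v² = v₀² + 2aΔx → Δx = (0² − 88.5²)/(2·-10) = 392 m
Maximum height = 133 + 392 = 524 m

524 m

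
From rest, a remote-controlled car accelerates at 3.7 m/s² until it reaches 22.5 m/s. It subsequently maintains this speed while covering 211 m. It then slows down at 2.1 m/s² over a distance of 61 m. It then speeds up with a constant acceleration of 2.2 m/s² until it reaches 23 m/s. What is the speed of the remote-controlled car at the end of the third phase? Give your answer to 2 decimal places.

15.81 m/s

Phase 1 (accelerating): v₀ = 0 m/s, a = 3.7 m/s².
v = v₀ + at → t = (22.5 − 0) / 3.7 = 6.08 s
v² = v₀² + 2aΔx → Δx = (22.5² − 0²)/(2·3.7) = 68.4 m

Phase 2 (constant speed): v₀ = 22.5 m/s, a = 0 m/s².
Constant speed: t = d/v = 211/22.5 = 9.38 s

Phase 3 (decelerating): v₀ = 22.5 m/s, a = -2.1 m/s².
v² = v₀² + 2aΔx = 22.5² + 2·-2.1·61 = 250 → v = 15.8 m/s
t = (v − v₀)/a = (15.8 − 22.5)/-2.1 = 3.18 s
Speed at end of phase 3 = 15.8 m/s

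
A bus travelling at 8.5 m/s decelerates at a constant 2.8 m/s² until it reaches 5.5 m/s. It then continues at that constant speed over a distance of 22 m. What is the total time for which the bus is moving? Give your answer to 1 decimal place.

5.1 s

Phase 1 (decelerating): v₀ = 8.50 m/s, a = -2.8 m/s².
v = v₀ + at → t = (5.5 − 8.50) / -2.8 = 1.07 s
v² = v₀² + 2aΔx → Δx = (5.5² − 8.50²)/(2·-2.8) = 7.50 m

Phase 2 (constant speed): v₀ = 5.50 m/s, a = 0 m/s².
Constant speed: t = d/v = 22/5.50 = 4.00 s
Total time = 1.07 + 4.00 = 5.07 s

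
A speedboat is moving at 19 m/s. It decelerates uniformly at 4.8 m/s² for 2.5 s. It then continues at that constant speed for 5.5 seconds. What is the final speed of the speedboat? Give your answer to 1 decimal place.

Phase 1 (decelerating): v₀ = 19.0 m/s, a = -4.8 m/s².
v = v₀ + at = 19.0 + (-4.8)(2.5) = 7.00 m/s
Δx = v₀t + ½at² = 19.0·2.5 + 0.5·-4.8·2.5² = 32.5 m

Phase 2 (constant speed): v₀ = 7.00 m/s, a = 0 m/s².
v = v₀ + at = 7.00 + (0)(5.5) = 7.00 m/s
Δx = v₀t + ½at² = 7.00·5.5 + 0.5·0·5.5² = 38.5 m
Final speed = 7.00 m/s

7.0 m/s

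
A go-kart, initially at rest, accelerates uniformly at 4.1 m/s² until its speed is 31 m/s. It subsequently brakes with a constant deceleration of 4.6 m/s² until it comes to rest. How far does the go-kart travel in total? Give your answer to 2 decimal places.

221.65 m

Phase 1 (accelerating): v₀ = 0 m/s, a = 4.1 m/s².
v = v₀ + at → t = (31 − 0) / 4.1 = 7.56 s
v² = v₀² + 2aΔx → Δx = (31² − 0²)/(2·4.1) = 117 m

Phase 2 (decelerating): v₀ = 31.0 m/s, a = -4.6 m/s².
v = v₀ + at → t = (0 − 31.0) / -4.6 = 6.74 s
v² = v₀² + 2aΔx → Δx = (0² − 31.0²)/(2·-4.6) = 104 m
Total distance = 117 + 104 = 222 m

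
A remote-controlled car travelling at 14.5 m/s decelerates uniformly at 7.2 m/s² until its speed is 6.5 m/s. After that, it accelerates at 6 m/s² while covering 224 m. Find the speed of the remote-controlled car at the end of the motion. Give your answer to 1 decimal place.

Phase 1 (decelerating): v₀ = 14.5 m/s, a = -7.2 m/s².
v = v₀ + at → t = (6.5 − 14.5) / -7.2 = 1.11 s
v² = v₀² + 2aΔx → Δx = (6.5² − 14.5²)/(2·-7.2) = 11.7 m

Phase 2 (accelerating): v₀ = 6.50 m/s, a = 6 m/s².
v² = v₀² + 2aΔx = 6.50² + 2·6·224 = 2730 → v = 52.3 m/s
t = (v − v₀)/a = (52.3 − 6.50)/6 = 7.63 s
Final speed = 52.3 m/s

52.3 m/s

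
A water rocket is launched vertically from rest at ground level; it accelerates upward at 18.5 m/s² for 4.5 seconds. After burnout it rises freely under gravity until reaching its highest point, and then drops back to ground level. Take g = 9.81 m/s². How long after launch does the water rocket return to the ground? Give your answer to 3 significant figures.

Phase 1 (powered ascent): v₀ = 0 m/s, a = 18.5 m/s².
v = v₀ + at = 0 + (18.5)(4.5) = 83.2 m/s
Δx = v₀t + ½at² = 0·4.5 + 0.5·18.5·4.5² = 187 m

Phase 2 (coasting upward): v₀ = 83.2 m/s, a = -9.81 m/s².
v = v₀ + at → t = (0 − 83.2) / -9.81 = 8.49 s
v² = v₀² + 2aΔx → Δx = (0² − 83.2²)/(2·-9.81) = 353 m

Phase 3 (free fall): v₀ = 0 m/s, a = -9.81 m/s².
Falls 541 m from rest: t = √(2·541/9.81) = 10.5 s; v = g·t = 103 m/s.
Total time = 4.50 + 8.49 + 10.5 = 23.5 s

23.5 s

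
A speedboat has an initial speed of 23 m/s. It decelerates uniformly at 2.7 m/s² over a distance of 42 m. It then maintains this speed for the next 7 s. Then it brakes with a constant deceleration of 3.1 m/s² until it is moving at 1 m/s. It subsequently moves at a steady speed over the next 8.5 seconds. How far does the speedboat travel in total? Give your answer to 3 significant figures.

Phase 1 (decelerating): v₀ = 23.0 m/s, a = -2.7 m/s².
v² = v₀² + 2aΔx = 23.0² + 2·-2.7·42 = 302 → v = 17.4 m/s
t = (v − v₀)/a = (17.4 − 23.0)/-2.7 = 2.08 s

Phase 2 (constant speed): v₀ = 17.4 m/s, a = 0 m/s².
v = v₀ + at = 17.4 + (0)(7) = 17.4 m/s
Δx = v₀t + ½at² = 17.4·7 + 0.5·0·7² = 122 m

Phase 3 (decelerating): v₀ = 17.4 m/s, a = -3.1 m/s².
v = v₀ + at → t = (1 − 17.4) / -3.1 = 5.29 s
v² = v₀² + 2aΔx → Δx = (1² − 17.4²)/(2·-3.1) = 48.6 m

Phase 4 (constant speed): v₀ = 1.00 m/s, a = 0 m/s².
v = v₀ + at = 1.00 + (0)(8.5) = 1.00 m/s
Δx = v₀t + ½at² = 1.00·8.5 + 0.5·0·8.5² = 8.50 m
Total distance = 42.0 + 122 + 48.6 + 8.50 = 221 m

221 m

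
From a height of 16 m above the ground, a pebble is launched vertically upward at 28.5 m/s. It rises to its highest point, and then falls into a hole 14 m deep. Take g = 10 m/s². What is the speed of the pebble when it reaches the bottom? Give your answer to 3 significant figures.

37.6 m/s

Phase 1 (rising): v₀ = 28.5 m/s, a = -10 m/s².
v = v₀ + at → t = (0 − 28.5) / -10 = 2.85 s
v² = v₀² + 2aΔx → Δx = (0² − 28.5²)/(2·-10) = 40.6 m

Phase 2 (falling): v₀ = 0 m/s, a = -10 m/s².
Falls 70.6 m from rest: t = √(2·70.6/10) = 3.76 s; v = g·t = 37.6 m/s.
Final speed = 37.6 m/s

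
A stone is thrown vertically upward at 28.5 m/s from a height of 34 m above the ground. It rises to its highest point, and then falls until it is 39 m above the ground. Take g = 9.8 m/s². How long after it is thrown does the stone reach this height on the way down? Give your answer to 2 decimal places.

5.64 s

Phase 1 (rising): v₀ = 28.5 m/s, a = -9.8 m/s².
v = v₀ + at → t = (0 − 28.5) / -9.8 = 2.91 s
v² = v₀² + 2aΔx → Δx = (0² − 28.5²)/(2·-9.8) = 41.4 m

Phase 2 (falling): v₀ = 0 m/s, a = -9.8 m/s².
Falls 36.4 m from rest: t = √(2·36.4/9.8) = 2.73 s; v = g·t = 26.7 m/s.
Total time = 2.91 + 2.73 = 5.64 s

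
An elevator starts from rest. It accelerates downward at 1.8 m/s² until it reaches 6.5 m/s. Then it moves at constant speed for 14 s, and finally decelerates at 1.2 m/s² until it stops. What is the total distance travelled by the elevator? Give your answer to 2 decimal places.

Phase 1 (accelerating): v₀ = 0 m/s, a = 1.8 m/s².
v = v₀ + at → t = (6.5 − 0) / 1.8 = 3.61 s
v² = v₀² + 2aΔx → Δx = (6.5² − 0²)/(2·1.8) = 11.7 m

Phase 2 (constant speed): v₀ = 6.50 m/s, a = 0 m/s².
v = v₀ + at = 6.50 + (0)(14) = 6.50 m/s
Δx = v₀t + ½at² = 6.50·14 + 0.5·0·14² = 91.0 m

Phase 3 (decelerating): v₀ = 6.50 m/s, a = -1.2 m/s².
v = v₀ + at → t = (0 − 6.50) / -1.2 = 5.42 s
v² = v₀² + 2aΔx → Δx = (0² − 6.50²)/(2·-1.2) = 17.6 m
Total distance = 11.7 + 91.0 + 17.6 = 120 m

120.34 m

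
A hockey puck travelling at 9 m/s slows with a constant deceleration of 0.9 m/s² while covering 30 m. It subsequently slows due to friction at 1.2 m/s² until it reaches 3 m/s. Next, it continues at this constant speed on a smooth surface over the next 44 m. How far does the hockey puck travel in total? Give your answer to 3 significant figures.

Phase 1 (decelerating): v₀ = 9.00 m/s, a = -0.9 m/s².
v² = v₀² + 2aΔx = 9.00² + 2·-0.9·30 = 27.0 → v = 5.20 m/s
t = (v − v₀)/a = (5.20 − 9.00)/-0.9 = 4.23 s

Phase 2 (decelerating): v₀ = 5.20 m/s, a = -1.2 m/s².
v = v₀ + at → t = (3 − 5.20) / -1.2 = 1.83 s
v² = v₀² + 2aΔx → Δx = (3² − 5.20²)/(2·-1.2) = 7.50 m

Phase 3 (constant speed): v₀ = 3.00 m/s, a = 0 m/s².
Constant speed: t = d/v = 44/3.00 = 14.7 s
Total distance = 30.0 + 7.50 + 44.0 = 81.5 m

81.5 m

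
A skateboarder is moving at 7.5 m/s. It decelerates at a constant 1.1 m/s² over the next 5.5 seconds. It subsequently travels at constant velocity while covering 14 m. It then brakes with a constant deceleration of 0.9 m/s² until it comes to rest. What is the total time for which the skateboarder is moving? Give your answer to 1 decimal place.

Phase 1 (decelerating): v₀ = 7.50 m/s, a = -1.1 m/s².
v = v₀ + at = 7.50 + (-1.1)(5.5) = 1.45 m/s
Δx = v₀t + ½at² = 7.50·5.5 + 0.5·-1.1·5.5² = 24.6 m

Phase 2 (constant speed): v₀ = 1.45 m/s, a = 0 m/s².
Constant speed: t = d/v = 14/1.45 = 9.66 s

Phase 3 (decelerating): v₀ = 1.45 m/s, a = -0.9 m/s².
v = v₀ + at → t = (0 − 1.45) / -0.9 = 1.61 s
v² = v₀² + 2aΔx → Δx = (0² − 1.45²)/(2·-0.9) = 1.17 m
Total time = 5.50 + 9.66 + 1.61 = 16.8 s

16.8 s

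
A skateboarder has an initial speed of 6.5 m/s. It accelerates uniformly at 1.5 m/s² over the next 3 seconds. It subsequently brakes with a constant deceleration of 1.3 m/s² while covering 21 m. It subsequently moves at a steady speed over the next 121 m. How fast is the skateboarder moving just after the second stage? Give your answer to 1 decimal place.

Phase 1 (accelerating): v₀ = 6.50 m/s, a = 1.5 m/s².
v = v₀ + at = 6.50 + (1.5)(3) = 11.0 m/s
Δx = v₀t + ½at² = 6.50·3 + 0.5·1.5·3² = 26.2 m

Phase 2 (decelerating): v₀ = 11.0 m/s, a = -1.3 m/s².
v² = v₀² + 2aΔx = 11.0² + 2·-1.3·21 = 66.4 → v = 8.15 m/s
t = (v − v₀)/a = (8.15 − 11.0)/-1.3 = 2.19 s
Speed at end of phase 2 = 8.15 m/s

8.1 m/s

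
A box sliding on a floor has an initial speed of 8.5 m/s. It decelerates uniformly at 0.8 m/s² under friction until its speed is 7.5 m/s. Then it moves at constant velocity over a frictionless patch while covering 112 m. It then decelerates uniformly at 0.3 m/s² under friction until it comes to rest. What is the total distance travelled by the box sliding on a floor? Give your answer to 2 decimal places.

215.75 m

Phase 1 (decelerating): v₀ = 8.50 m/s, a = -0.8 m/s².
v = v₀ + at → t = (7.5 − 8.50) / -0.8 = 1.25 s
v² = v₀² + 2aΔx → Δx = (7.5² − 8.50²)/(2·-0.8) = 10.0 m

Phase 2 (constant speed): v₀ = 7.50 m/s, a = 0 m/s².
Constant speed: t = d/v = 112/7.50 = 14.9 s

Phase 3 (decelerating): v₀ = 7.50 m/s, a = -0.3 m/s².
v = v₀ + at → t = (0 − 7.50) / -0.3 = 25.0 s
v² = v₀² + 2aΔx → Δx = (0² − 7.50²)/(2·-0.3) = 93.8 m
Total distance = 10.0 + 112 + 93.8 = 216 m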